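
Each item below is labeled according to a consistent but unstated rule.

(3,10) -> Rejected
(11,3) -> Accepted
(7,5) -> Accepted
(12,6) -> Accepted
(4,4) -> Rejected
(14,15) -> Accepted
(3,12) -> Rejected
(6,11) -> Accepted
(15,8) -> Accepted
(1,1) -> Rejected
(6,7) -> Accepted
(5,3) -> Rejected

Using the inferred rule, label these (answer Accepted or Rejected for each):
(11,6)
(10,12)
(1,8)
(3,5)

Accepted, Accepted, Rejected, Rejected

'Accepted' ⟺ first ≥ 6.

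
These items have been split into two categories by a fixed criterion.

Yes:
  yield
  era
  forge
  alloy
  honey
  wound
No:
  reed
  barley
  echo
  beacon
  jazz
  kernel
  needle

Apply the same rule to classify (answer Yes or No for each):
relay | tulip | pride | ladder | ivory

Yes, Yes, Yes, No, Yes

The simplest hypothesis consistent with all the labels is: odd length.
relay — length 5, hence Yes.
tulip — length 5, hence Yes.
pride — length 5, hence Yes.
ladder — length 6, hence No.
ivory — length 5, hence Yes.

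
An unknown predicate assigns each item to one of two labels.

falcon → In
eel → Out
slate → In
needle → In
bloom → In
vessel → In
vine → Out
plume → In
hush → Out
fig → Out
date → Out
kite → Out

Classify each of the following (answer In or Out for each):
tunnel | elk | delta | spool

In, Out, In, In

'In' ⟺ length ≥ 5.
tunnel: In (length 6). elk: Out (length 3). delta: In (length 5). spool: In (length 5).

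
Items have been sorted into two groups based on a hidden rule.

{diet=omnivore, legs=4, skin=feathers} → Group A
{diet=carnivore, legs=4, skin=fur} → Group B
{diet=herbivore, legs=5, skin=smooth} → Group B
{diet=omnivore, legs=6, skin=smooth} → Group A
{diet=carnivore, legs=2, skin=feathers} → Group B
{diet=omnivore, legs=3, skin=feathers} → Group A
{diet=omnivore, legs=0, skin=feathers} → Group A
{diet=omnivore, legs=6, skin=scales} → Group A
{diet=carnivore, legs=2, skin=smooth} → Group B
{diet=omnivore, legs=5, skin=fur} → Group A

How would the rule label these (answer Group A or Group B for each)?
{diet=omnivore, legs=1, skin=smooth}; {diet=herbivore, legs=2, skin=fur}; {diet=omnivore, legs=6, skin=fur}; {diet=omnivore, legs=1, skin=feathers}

Group A, Group B, Group A, Group A

The classifier is using: diet is omnivore.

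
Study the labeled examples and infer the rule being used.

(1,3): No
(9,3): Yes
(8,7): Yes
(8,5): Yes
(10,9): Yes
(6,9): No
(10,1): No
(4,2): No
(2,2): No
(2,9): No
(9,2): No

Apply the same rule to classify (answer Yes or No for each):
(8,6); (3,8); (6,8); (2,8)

'Yes' ⟺ first > second AND sum ≥ 12.
(8,6) — 8 > 6, 8+6 = 14, hence Yes. (3,8) — 3 < 8, 3+8 = 11, hence No. (6,8) — 6 < 8, 6+8 = 14, hence No. (2,8) — 2 < 8, 2+8 = 10, hence No.

Yes, No, No, No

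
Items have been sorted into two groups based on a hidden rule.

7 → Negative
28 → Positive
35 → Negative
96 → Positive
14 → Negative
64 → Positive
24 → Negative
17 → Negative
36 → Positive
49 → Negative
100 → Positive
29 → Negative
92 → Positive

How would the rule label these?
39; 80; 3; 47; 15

The pattern is that an item is 'Positive' exactly when: even AND at least 28.
Negative: 39, since 39 is odd, 39 ≥ 28.
Positive: 80, since 80 is even, 80 ≥ 28.
Negative: 3, since 3 is odd, 3 < 28.
Negative: 47, since 47 is odd, 47 ≥ 28.
Negative: 15, since 15 is odd, 15 < 28.

Negative, Positive, Negative, Negative, Negative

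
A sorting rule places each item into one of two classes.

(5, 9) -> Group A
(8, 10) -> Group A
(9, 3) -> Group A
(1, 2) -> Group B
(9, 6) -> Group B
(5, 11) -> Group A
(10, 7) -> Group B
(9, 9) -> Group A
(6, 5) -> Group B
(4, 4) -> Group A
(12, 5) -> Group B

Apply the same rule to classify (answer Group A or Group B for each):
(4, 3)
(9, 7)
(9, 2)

Comparing the two groups points to one rule — sum is even.
(4, 3) → 4+3 = 7 → Group B.
(9, 7) → 9+7 = 16 → Group A.
(9, 2) → 9+2 = 11 → Group B.

Group B, Group A, Group B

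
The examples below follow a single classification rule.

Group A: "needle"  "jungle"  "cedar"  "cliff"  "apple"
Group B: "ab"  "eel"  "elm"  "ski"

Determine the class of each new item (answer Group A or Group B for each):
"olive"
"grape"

The simplest hypothesis consistent with all the labels is: length ≥ 5.
"olive" → length 5 → Group A. "grape" → length 5 → Group A.

Group A, Group A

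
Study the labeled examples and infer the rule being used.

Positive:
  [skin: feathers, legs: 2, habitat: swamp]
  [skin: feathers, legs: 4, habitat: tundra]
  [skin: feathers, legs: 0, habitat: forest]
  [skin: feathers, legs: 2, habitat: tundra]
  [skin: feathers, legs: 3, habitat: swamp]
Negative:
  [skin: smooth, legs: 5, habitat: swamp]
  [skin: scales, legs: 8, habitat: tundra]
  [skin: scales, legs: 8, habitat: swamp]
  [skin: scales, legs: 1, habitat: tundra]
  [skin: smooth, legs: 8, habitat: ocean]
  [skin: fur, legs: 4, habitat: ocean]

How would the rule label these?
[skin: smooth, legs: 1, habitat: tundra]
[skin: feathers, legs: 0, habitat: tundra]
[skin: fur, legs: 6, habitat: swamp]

Negative, Positive, Negative

Every 'Positive' example satisfies: skin is feathers. None of the 'Negative' examples do.
[skin: smooth, legs: 1, habitat: tundra]: Negative (skin is smooth). [skin: feathers, legs: 0, habitat: tundra]: Positive (skin is feathers). [skin: fur, legs: 6, habitat: swamp]: Negative (skin is fur).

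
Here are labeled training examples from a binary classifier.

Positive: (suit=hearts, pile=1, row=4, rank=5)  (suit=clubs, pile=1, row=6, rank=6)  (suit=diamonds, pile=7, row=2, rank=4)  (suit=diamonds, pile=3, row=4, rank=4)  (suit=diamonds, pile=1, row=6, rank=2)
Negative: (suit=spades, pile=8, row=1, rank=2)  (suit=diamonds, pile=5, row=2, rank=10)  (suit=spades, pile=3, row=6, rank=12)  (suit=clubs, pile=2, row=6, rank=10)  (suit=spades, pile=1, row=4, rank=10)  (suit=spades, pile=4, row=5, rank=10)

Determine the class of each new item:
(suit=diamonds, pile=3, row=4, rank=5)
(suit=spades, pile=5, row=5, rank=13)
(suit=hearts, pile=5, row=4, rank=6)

Positive, Negative, Positive

A rule that fits every label: rank ≤ 6 AND row ≥ 2 — true of each 'Positive' example, false of each 'Negative' one.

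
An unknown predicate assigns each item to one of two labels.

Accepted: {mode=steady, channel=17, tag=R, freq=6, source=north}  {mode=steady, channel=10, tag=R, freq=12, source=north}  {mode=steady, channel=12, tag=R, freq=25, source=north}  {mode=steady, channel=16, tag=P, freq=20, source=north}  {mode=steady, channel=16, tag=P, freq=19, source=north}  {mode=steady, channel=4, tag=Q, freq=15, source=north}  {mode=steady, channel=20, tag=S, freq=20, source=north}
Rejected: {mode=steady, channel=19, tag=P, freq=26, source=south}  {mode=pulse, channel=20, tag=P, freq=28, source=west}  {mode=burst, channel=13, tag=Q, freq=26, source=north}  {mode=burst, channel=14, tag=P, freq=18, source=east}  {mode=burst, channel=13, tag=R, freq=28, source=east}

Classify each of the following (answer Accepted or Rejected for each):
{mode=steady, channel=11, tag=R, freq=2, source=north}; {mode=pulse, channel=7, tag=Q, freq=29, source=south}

Accepted, Rejected

The common property of the 'Accepted' items is: mode is steady AND source is north. No 'Rejected' item has it.
{mode=steady, channel=11, tag=R, freq=2, source=north} — mode is steady, source is north, hence Accepted.
{mode=pulse, channel=7, tag=Q, freq=29, source=south} — mode is pulse, source is south, hence Rejected.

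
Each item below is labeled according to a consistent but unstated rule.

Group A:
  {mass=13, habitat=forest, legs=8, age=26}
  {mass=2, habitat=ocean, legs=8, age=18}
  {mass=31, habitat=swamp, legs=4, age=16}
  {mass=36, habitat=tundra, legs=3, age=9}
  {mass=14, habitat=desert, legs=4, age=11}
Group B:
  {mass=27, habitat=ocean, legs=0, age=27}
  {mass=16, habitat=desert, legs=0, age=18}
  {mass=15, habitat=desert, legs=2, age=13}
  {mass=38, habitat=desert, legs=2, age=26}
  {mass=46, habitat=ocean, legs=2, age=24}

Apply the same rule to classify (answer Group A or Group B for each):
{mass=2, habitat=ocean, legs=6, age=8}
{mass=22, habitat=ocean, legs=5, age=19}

Group A, Group A

Rule: legs ≥ 3. This holds for each 'Group A' example and fails for each 'Group B' one.
Group A: {mass=2, habitat=ocean, legs=6, age=8}, since legs = 6.
Group A: {mass=22, habitat=ocean, legs=5, age=19}, since legs = 5.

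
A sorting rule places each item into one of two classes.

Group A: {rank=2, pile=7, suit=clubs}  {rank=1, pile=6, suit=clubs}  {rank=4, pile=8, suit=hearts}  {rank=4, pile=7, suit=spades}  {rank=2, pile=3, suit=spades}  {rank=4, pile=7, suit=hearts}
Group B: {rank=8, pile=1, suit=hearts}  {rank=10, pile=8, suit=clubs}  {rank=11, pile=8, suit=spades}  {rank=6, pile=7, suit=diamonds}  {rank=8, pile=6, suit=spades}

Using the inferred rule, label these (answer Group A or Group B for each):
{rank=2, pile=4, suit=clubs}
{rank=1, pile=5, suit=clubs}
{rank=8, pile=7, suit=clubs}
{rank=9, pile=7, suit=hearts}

Group A, Group A, Group B, Group B

The distinguishing property — rank ≤ 4 — holds for all the 'Group A' cases and none of the 'Group B' cases.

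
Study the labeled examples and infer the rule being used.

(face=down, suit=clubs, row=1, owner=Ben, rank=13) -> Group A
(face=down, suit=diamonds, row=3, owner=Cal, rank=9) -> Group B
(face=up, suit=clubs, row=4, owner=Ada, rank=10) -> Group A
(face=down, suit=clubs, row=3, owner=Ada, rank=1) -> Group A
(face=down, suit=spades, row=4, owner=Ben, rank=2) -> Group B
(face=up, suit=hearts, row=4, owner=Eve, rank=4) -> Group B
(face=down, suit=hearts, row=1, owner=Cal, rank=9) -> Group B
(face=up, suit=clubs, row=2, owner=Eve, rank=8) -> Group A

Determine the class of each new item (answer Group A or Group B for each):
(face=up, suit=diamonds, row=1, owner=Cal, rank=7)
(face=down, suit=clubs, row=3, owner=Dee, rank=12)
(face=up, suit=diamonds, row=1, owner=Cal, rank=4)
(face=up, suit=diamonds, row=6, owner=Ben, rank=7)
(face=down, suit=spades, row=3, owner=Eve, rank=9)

Group B, Group A, Group B, Group B, Group B

Every 'Group A' example satisfies: suit is clubs. None of the 'Group B' examples do.
(face=up, suit=diamonds, row=1, owner=Cal, rank=7): suit is diamonds, fails the rule → Group B. (face=down, suit=clubs, row=3, owner=Dee, rank=12): suit is clubs, checks out → Group A. (face=up, suit=diamonds, row=1, owner=Cal, rank=4): suit is diamonds, fails the rule → Group B. (face=up, suit=diamonds, row=6, owner=Ben, rank=7): suit is diamonds, fails the rule → Group B. (face=down, suit=spades, row=3, owner=Eve, rank=9): suit is spades, fails the rule → Group B.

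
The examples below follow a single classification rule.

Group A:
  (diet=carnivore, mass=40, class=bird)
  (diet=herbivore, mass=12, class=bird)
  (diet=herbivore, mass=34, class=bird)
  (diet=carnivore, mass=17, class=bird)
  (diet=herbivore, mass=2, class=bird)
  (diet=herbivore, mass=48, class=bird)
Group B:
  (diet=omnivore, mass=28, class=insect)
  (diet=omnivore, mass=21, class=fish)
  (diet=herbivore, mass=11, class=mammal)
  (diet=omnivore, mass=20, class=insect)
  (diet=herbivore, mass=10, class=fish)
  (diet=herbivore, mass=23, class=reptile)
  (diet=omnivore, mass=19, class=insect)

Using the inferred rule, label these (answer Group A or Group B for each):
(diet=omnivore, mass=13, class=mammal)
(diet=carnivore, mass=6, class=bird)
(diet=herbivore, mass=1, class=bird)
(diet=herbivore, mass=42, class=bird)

Group B, Group A, Group A, Group A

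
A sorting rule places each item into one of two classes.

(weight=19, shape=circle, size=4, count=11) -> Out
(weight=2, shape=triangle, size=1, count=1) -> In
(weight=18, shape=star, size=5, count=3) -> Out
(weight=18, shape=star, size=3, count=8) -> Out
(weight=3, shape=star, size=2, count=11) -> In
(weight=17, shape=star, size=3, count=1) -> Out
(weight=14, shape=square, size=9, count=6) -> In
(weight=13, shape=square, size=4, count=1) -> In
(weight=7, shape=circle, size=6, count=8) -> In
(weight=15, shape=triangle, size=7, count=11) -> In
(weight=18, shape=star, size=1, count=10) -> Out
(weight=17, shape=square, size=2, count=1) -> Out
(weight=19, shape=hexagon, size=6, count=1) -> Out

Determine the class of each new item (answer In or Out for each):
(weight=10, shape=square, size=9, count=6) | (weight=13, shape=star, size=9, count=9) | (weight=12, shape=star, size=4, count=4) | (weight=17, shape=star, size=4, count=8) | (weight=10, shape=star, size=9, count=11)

In, In, In, Out, In

Rule: weight ≤ 15. This holds for each 'In' example and fails for each 'Out' one.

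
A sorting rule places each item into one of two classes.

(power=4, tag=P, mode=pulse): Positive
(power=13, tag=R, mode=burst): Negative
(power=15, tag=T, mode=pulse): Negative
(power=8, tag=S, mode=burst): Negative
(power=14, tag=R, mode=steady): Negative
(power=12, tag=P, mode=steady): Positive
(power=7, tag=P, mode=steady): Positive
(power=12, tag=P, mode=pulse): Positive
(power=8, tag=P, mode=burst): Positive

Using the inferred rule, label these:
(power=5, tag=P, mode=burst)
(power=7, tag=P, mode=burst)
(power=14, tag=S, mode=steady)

Positive, Positive, Negative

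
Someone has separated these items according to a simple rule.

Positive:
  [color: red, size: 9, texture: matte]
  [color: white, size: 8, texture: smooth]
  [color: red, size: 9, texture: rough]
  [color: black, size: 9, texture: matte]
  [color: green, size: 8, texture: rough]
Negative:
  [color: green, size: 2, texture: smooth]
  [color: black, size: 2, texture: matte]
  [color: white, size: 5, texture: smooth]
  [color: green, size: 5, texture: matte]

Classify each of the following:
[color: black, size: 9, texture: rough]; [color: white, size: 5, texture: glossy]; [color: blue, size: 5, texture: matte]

Positive, Negative, Negative

All 'Positive' examples share one property — size ≥ 8 — and every 'Negative' example lacks it.
[color: black, size: 9, texture: rough]: size = 9, fits → Positive.
[color: white, size: 5, texture: glossy]: size = 5, lacks this property → Negative.
[color: blue, size: 5, texture: matte]: size = 5, lacks this property → Negative.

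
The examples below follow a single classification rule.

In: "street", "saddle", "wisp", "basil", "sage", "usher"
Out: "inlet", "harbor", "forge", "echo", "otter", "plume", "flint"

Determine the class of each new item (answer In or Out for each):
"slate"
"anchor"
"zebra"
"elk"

'In' ⟺ contains 's'.
"slate": In (has 's'). "anchor": Out (no 's'). "zebra": Out (no 's'). "elk": Out (no 's').

In, Out, Out, Out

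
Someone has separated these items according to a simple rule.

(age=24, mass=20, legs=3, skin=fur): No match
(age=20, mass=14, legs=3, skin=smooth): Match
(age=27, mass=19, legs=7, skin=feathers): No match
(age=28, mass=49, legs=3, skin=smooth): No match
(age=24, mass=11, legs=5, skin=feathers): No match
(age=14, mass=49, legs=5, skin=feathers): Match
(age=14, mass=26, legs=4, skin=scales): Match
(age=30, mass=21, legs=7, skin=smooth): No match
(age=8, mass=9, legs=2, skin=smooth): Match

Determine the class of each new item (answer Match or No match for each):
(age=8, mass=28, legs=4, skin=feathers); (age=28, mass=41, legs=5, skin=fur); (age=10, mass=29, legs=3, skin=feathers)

Match, No match, Match

Rule: age ≤ 20. This holds for each 'Match' example and fails for each 'No match' one.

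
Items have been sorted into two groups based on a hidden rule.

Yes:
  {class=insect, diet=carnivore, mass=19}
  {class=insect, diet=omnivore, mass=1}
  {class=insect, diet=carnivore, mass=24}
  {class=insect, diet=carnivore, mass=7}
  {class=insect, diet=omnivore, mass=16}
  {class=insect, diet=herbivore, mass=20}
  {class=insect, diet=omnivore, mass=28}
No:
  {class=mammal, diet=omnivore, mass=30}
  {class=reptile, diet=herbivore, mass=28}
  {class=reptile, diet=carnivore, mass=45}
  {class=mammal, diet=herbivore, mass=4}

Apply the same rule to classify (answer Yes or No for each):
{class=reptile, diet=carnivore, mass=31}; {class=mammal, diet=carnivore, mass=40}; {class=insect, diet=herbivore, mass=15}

No, No, Yes

All 'Yes' examples share one property — class is insect — and every 'No' example lacks it.
{class=reptile, diet=carnivore, mass=31}: class is reptile — does not pass, so No. {class=mammal, diet=carnivore, mass=40}: class is mammal — does not pass, so No. {class=insect, diet=herbivore, mass=15}: class is insect — satisfies this, so Yes.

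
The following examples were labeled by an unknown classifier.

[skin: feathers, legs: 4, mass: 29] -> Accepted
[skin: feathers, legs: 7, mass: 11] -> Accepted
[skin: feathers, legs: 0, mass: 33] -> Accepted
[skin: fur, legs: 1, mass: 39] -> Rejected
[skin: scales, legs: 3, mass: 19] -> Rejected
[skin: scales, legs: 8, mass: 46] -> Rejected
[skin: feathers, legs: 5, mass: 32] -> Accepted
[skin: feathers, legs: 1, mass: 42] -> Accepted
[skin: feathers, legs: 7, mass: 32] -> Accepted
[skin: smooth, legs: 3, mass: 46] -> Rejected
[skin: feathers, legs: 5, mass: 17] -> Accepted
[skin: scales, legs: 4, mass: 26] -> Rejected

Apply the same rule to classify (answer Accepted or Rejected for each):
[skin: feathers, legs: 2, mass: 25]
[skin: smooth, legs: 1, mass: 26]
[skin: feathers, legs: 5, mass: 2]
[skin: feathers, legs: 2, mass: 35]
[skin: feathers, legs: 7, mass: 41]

Comparing the two groups points to one rule — skin is feathers.
[skin: feathers, legs: 2, mass: 25]: Accepted (skin is feathers). [skin: smooth, legs: 1, mass: 26]: Rejected (skin is smooth). [skin: feathers, legs: 5, mass: 2]: Accepted (skin is feathers). [skin: feathers, legs: 2, mass: 35]: Accepted (skin is feathers). [skin: feathers, legs: 7, mass: 41]: Accepted (skin is feathers).

Accepted, Rejected, Accepted, Accepted, Accepted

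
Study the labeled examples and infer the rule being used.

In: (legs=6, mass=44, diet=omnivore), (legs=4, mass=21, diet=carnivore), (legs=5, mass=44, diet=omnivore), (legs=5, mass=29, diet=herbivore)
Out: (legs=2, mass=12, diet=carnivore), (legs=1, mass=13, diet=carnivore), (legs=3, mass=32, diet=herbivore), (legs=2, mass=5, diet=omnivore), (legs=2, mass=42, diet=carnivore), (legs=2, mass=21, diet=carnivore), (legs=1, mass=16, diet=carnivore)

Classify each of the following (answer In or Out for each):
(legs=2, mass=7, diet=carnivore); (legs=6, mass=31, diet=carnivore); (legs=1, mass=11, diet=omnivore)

Out, In, Out

A rule that fits every label: legs ≥ 4 — true of each 'In' example, false of each 'Out' one.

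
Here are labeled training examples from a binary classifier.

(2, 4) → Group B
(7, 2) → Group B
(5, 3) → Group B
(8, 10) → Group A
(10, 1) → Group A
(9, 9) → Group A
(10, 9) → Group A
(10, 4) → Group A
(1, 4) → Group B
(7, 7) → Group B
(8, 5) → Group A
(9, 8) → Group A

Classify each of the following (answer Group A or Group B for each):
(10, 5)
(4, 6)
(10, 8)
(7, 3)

The classifier is using: first ≥ 8.
(10, 5) → first 10 → Group A. (4, 6) → first 4 → Group B. (10, 8) → first 10 → Group A. (7, 3) → first 7 → Group B.

Group A, Group B, Group A, Group B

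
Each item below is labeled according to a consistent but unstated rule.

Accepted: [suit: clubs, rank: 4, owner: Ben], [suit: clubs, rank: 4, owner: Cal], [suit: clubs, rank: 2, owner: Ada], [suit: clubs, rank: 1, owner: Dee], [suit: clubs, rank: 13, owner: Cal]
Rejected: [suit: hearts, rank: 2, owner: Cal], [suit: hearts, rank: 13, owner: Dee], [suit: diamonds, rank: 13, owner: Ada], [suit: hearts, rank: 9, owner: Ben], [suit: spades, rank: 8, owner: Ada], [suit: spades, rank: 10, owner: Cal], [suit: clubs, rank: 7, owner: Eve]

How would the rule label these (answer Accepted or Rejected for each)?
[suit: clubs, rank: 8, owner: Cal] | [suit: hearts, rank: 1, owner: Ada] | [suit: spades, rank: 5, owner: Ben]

Accepted, Rejected, Rejected

Rule: suit is clubs AND rank ≠ 7. This holds for each 'Accepted' example and fails for each 'Rejected' one.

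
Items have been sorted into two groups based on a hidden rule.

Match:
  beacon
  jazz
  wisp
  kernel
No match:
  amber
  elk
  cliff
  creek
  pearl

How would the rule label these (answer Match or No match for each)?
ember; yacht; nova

No match, No match, Match

The classifier is using: even length.
ember: No match (length 5). yacht: No match (length 5). nova: Match (length 4).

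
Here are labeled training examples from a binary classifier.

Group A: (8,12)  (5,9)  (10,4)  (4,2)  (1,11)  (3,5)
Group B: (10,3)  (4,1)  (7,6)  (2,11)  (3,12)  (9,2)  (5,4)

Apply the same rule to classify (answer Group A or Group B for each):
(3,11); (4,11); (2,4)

Group A, Group B, Group A

Rule: sum is even. This holds for each 'Group A' example and fails for each 'Group B' one.
(3,11) — 3+11 = 14, hence Group A.
(4,11) — 4+11 = 15, hence Group B.
(2,4) — 2+4 = 6, hence Group A.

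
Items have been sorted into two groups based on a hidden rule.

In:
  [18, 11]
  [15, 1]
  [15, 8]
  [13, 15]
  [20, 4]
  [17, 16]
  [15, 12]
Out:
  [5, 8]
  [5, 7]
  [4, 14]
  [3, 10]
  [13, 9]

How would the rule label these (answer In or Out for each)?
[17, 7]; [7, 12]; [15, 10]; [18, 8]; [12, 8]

In, Out, In, In, Out

Every 'In' example satisfies: max ≥ 15. None of the 'Out' examples do.
[17, 7]: max 17, passes → In. [7, 12]: max 12, doesn't match → Out. [15, 10]: max 15, passes → In. [18, 8]: max 18, passes → In. [12, 8]: max 12, doesn't match → Out.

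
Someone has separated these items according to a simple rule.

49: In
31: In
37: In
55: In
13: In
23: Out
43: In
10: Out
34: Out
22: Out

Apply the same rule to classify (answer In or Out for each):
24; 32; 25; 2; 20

Looking at the examples, the only property every 'In' case has and every 'Out' case lacks is: ≡ 1 (mod 6).
24 — 24 mod 6 = 0, hence Out. 32 — 32 mod 6 = 2, hence Out. 25 — 25 mod 6 = 1, hence In. 2 — 2 mod 6 = 2, hence Out. 20 — 20 mod 6 = 2, hence Out.

Out, Out, In, Out, Out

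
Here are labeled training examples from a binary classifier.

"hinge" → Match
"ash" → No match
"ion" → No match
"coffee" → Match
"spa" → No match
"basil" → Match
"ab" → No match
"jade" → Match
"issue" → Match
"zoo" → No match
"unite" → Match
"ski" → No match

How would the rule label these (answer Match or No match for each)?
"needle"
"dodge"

The classifier is using: length ≥ 4.
"needle": length 6 — fits, so Match.
"dodge": length 5 — fits, so Match.

Match, Match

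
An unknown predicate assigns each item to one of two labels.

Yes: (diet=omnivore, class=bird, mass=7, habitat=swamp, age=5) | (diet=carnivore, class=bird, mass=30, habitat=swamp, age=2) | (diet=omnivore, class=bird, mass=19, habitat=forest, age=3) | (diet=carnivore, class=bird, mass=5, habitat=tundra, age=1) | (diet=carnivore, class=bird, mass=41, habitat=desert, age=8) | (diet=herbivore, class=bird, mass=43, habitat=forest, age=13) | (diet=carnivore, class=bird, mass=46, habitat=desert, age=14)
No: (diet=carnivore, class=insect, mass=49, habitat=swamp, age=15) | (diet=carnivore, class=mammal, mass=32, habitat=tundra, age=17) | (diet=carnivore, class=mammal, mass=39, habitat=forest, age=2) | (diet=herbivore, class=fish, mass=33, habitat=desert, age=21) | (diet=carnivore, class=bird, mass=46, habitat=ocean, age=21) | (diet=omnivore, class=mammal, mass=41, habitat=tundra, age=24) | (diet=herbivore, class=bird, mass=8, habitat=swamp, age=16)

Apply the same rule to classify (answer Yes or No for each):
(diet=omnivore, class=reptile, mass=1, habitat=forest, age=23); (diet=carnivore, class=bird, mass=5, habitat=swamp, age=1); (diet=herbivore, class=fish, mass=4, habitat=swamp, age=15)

The distinguishing property — class is bird AND age ≤ 14 — holds for all the 'Yes' cases and none of the 'No' cases.
No: (diet=omnivore, class=reptile, mass=1, habitat=forest, age=23), since class is reptile, age = 23.
Yes: (diet=carnivore, class=bird, mass=5, habitat=swamp, age=1), since class is bird, age = 1.
No: (diet=herbivore, class=fish, mass=4, habitat=swamp, age=15), since class is fish, age = 15.

No, Yes, No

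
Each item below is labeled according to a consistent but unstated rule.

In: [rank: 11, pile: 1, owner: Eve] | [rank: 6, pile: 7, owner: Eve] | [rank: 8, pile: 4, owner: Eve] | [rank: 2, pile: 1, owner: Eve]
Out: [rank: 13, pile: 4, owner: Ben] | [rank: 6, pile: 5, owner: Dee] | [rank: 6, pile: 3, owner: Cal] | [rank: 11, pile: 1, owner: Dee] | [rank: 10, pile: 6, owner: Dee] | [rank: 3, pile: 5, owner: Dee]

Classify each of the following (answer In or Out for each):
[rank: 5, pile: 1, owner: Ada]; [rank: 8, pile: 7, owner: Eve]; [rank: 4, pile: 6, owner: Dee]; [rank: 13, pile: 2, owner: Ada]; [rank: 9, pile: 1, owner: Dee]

A rule that fits every label: owner is Eve — true of each 'In' example, false of each 'Out' one.
[rank: 5, pile: 1, owner: Ada]: owner is Ada, doesn't qualify → Out.
[rank: 8, pile: 7, owner: Eve]: owner is Eve, matches → In.
[rank: 4, pile: 6, owner: Dee]: owner is Dee, doesn't qualify → Out.
[rank: 13, pile: 2, owner: Ada]: owner is Ada, doesn't qualify → Out.
[rank: 9, pile: 1, owner: Dee]: owner is Dee, doesn't qualify → Out.

Out, In, Out, Out, Out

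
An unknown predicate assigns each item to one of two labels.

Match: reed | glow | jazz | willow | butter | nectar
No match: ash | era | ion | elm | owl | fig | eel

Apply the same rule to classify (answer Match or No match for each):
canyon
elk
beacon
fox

Match, No match, Match, No match

The common property of the 'Match' items is: even length. No 'No match' item has it.
Match: canyon, since length 6. No match: elk, since length 3. Match: beacon, since length 6. No match: fox, since length 3.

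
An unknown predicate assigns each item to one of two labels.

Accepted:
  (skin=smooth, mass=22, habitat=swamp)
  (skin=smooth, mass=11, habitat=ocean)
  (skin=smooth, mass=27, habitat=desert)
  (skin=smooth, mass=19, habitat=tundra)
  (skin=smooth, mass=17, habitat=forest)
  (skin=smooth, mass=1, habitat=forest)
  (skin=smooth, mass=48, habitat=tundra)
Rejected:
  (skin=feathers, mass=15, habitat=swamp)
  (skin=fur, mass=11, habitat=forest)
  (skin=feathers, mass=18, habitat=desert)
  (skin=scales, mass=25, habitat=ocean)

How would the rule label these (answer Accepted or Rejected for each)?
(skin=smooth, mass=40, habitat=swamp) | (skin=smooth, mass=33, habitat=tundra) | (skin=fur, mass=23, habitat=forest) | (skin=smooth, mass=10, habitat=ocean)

Accepted, Accepted, Rejected, Accepted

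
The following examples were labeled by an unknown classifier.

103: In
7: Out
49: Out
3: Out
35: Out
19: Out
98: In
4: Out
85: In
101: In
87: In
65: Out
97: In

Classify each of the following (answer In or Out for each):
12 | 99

Out, In

The classifier is using: at least 85.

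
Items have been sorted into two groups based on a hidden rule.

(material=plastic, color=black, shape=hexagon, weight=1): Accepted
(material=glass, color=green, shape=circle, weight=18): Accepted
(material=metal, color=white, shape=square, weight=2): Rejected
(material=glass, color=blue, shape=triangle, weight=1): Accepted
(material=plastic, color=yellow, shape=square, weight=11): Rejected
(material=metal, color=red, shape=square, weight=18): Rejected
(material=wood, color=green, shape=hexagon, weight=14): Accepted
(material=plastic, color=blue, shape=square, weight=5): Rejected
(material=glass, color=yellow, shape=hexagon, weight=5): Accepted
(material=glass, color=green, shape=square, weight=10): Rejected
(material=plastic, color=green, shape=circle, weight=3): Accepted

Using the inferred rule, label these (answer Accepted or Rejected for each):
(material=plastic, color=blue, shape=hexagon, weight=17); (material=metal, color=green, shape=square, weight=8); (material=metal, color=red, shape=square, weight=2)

Accepted, Rejected, Rejected

One predicate separates the groups cleanly: shape is not square.
Accepted: (material=plastic, color=blue, shape=hexagon, weight=17), since shape is hexagon.
Rejected: (material=metal, color=green, shape=square, weight=8), since shape is square.
Rejected: (material=metal, color=red, shape=square, weight=2), since shape is square.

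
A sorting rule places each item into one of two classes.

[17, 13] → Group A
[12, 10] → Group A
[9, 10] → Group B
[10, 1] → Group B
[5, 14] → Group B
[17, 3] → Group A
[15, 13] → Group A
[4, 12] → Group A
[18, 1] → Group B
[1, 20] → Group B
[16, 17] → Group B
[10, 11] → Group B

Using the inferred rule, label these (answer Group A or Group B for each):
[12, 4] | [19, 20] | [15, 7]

A rule that fits every label: sum is even — true of each 'Group A' example, false of each 'Group B' one.
[12, 4]: 12+4 = 16, checks out → Group A.
[19, 20]: 19+20 = 39, fails the rule → Group B.
[15, 7]: 15+7 = 22, checks out → Group A.

Group A, Group B, Group A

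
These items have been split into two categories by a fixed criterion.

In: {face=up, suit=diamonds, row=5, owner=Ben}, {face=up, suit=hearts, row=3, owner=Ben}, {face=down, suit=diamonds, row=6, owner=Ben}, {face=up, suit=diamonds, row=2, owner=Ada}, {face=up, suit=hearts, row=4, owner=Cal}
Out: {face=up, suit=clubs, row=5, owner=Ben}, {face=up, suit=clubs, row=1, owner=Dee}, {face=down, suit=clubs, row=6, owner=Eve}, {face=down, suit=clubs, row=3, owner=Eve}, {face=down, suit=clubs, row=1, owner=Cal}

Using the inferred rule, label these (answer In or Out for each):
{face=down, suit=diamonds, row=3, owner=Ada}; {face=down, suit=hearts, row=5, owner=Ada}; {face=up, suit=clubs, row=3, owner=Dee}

In, In, Out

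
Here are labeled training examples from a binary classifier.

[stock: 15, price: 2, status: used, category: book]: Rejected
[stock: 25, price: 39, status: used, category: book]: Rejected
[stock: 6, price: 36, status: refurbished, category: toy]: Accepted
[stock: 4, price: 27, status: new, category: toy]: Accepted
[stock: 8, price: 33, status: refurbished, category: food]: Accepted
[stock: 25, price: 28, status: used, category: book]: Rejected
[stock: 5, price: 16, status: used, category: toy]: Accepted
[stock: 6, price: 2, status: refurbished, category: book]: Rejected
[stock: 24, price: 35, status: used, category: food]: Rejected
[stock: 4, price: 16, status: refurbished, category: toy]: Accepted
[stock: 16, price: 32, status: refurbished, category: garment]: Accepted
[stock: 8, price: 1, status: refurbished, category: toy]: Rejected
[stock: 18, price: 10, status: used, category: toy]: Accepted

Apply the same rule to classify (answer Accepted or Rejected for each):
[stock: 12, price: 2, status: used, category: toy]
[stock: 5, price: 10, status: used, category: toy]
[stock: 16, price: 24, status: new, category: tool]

Rejected, Accepted, Accepted

The distinguishing property — stock ≤ 18 AND price ≥ 10 — holds for all the 'Accepted' cases and none of the 'Rejected' cases.
[stock: 12, price: 2, status: used, category: toy] → stock = 12, price = 2 → Rejected.
[stock: 5, price: 10, status: used, category: toy] → stock = 5, price = 10 → Accepted.
[stock: 16, price: 24, status: new, category: tool] → stock = 16, price = 24 → Accepted.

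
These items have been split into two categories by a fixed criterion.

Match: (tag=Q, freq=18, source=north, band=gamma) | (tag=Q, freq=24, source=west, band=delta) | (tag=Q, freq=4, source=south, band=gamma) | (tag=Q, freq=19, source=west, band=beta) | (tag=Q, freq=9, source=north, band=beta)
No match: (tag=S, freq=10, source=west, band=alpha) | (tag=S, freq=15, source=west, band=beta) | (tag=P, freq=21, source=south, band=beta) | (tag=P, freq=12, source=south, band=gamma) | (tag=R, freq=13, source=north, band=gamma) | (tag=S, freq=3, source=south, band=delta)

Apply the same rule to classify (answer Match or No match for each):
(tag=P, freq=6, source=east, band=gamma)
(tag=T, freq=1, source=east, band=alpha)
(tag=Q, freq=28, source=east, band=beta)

All 'Match' examples share one property — tag is Q — and every 'No match' example lacks it.

No match, No match, Match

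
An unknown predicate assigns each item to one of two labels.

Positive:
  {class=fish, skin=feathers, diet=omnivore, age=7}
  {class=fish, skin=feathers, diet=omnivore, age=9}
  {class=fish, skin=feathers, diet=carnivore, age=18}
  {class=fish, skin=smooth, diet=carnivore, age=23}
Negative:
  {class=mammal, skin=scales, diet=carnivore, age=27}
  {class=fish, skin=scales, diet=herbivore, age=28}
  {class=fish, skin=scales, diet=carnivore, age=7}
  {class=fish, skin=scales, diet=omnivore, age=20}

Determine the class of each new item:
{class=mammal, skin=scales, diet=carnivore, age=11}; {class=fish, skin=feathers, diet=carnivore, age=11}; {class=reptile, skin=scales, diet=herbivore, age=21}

One predicate separates the groups cleanly: skin is not scales.
{class=mammal, skin=scales, diet=carnivore, age=11}: skin is scales — fails this test, so Negative. {class=fish, skin=feathers, diet=carnivore, age=11}: skin is feathers — satisfies this, so Positive. {class=reptile, skin=scales, diet=herbivore, age=21}: skin is scales — fails this test, so Negative.

Negative, Positive, Negative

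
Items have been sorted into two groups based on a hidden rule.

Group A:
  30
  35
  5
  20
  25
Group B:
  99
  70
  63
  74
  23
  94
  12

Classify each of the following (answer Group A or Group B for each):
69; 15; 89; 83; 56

All 'Group A' examples share one property — multiple of 5 AND at most 35 — and every 'Group B' example lacks it.
69 → 69 = 5·13 + 4, 69 > 35 → Group B.
15 → 15 = 5·3, 15 ≤ 35 → Group A.
89 → 89 = 5·17 + 4, 89 > 35 → Group B.
83 → 83 = 5·16 + 3, 83 > 35 → Group B.
56 → 56 = 5·11 + 1, 56 > 35 → Group B.

Group B, Group A, Group B, Group B, Group B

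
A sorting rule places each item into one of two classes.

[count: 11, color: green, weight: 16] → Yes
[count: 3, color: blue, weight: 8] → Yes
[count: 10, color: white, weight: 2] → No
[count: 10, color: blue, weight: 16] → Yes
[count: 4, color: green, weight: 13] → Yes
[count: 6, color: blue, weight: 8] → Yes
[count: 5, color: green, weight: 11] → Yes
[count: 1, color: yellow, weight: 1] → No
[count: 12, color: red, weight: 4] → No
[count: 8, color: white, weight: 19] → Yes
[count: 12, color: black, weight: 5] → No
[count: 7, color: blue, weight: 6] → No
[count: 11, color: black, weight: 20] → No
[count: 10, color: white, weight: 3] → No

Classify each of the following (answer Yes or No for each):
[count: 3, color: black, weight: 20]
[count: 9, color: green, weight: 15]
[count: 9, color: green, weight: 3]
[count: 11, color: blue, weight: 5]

The rule appears to be: weight ≥ 8 AND weight ≤ 19.

No, Yes, No, No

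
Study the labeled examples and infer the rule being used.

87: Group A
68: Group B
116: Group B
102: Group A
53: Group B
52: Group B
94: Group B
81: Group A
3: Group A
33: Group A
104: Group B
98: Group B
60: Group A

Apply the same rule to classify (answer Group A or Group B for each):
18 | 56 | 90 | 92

Group A, Group B, Group A, Group B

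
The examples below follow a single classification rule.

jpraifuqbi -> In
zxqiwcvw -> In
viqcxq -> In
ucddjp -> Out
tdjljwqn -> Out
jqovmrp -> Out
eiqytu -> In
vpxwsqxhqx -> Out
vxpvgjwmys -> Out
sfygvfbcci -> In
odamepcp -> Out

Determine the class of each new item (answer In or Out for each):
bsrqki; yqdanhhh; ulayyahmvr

In, Out, Out

Comparing the two groups points to one rule — contains 'i'.
In: bsrqki, since has 'i'. Out: yqdanhhh, since no 'i'. Out: ulayyahmvr, since no 'i'.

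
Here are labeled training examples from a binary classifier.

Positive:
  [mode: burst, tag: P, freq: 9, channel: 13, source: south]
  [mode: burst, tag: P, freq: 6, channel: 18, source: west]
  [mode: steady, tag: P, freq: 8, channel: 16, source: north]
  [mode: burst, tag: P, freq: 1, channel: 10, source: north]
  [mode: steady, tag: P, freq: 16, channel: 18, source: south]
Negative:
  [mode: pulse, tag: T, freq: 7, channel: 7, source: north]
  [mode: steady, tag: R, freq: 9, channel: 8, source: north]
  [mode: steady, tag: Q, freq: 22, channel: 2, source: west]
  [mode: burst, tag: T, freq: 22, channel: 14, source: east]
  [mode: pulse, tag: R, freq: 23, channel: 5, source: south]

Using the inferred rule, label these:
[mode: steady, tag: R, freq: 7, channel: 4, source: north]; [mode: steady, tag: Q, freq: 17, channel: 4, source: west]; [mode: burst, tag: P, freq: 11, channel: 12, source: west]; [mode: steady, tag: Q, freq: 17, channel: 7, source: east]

Negative, Negative, Positive, Negative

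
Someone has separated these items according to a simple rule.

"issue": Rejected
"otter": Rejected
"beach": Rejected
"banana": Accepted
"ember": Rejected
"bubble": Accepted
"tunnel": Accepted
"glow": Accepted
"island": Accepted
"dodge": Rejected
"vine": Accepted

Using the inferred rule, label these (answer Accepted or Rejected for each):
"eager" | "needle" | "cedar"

Rejected, Accepted, Rejected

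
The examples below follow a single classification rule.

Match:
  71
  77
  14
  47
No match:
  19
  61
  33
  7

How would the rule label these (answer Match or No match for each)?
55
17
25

Every 'Match' example satisfies: ≡ 2 (mod 3). None of the 'No match' examples do.
55: 55 mod 3 = 1 — does not fit, so No match.
17: 17 mod 3 = 2 — matches, so Match.
25: 25 mod 3 = 1 — does not fit, so No match.

No match, Match, No match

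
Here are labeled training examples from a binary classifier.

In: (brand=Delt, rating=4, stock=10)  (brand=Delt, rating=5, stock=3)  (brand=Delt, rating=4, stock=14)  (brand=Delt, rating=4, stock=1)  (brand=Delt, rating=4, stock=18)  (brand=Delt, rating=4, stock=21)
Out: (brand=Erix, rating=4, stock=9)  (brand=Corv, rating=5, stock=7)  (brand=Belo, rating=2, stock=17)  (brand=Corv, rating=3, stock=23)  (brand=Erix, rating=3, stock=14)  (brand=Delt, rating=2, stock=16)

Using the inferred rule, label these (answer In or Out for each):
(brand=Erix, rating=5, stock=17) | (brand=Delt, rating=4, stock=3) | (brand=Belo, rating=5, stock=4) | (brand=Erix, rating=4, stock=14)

The common property of the 'In' items is: brand is Delt AND rating ≥ 3. No 'Out' item has it.
(brand=Erix, rating=5, stock=17) — brand is Erix, rating = 5, hence Out.
(brand=Delt, rating=4, stock=3) — brand is Delt, rating = 4, hence In.
(brand=Belo, rating=5, stock=4) — brand is Belo, rating = 5, hence Out.
(brand=Erix, rating=4, stock=14) — brand is Erix, rating = 4, hence Out.

Out, In, Out, Out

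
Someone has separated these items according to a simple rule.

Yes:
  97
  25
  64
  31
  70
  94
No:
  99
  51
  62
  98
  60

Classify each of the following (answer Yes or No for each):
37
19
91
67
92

Yes, Yes, Yes, Yes, No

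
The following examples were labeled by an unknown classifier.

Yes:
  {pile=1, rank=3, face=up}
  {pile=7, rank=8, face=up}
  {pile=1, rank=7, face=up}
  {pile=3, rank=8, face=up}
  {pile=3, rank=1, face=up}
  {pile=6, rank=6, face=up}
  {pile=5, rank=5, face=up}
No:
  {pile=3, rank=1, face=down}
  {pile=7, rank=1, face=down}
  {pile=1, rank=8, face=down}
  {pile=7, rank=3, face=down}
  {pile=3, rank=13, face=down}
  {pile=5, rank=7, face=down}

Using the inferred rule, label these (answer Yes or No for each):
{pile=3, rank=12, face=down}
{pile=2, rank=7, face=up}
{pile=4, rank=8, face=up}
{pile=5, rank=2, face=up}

Comparing the two groups points to one rule — face is up.
{pile=3, rank=12, face=down} → face is down → No.
{pile=2, rank=7, face=up} → face is up → Yes.
{pile=4, rank=8, face=up} → face is up → Yes.
{pile=5, rank=2, face=up} → face is up → Yes.

No, Yes, Yes, Yes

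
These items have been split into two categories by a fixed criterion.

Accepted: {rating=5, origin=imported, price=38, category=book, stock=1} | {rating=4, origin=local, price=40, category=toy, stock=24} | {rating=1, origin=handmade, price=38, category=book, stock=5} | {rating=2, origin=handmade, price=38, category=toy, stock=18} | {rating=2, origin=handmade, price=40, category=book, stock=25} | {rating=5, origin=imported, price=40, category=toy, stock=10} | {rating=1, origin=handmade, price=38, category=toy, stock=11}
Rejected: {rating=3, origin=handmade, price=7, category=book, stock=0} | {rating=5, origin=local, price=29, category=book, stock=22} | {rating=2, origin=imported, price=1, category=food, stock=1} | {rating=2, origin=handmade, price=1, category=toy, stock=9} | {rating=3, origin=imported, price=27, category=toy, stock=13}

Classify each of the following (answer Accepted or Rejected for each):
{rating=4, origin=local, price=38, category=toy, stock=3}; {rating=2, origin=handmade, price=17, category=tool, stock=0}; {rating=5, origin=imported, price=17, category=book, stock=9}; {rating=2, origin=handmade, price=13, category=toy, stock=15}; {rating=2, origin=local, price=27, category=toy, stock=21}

Accepted, Rejected, Rejected, Rejected, Rejected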